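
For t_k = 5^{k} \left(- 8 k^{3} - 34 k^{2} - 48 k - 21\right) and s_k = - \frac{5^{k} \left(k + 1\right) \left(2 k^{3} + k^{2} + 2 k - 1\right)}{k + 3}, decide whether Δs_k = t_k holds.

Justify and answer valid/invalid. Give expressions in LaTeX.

s_(k+1) = -5**(k + 1)*(k + 2)*(2*k + 2*(k + 1)**3 + (k + 1)**2 + 1)/(k + 4)
s_(k+1) − s_k = 5**k*(-8*k**5 - 74*k**4 - 270*k**3 - 467*k**2 - 397*k - 124)/(k**2 + 7*k + 12)
(s_(k+1) − s_k) − t_k = 5**k*(16*k**4 + 112*k**3 + 298*k**2 + 326*k + 128)/(k**2 + 7*k + 12)

Invalid: residual \frac{5^{k} \left(16 k^{4} + 112 k^{3} + 298 k^{2} + 326 k + 128\right)}{k^{2} + 7 k + 12} ≠ 0.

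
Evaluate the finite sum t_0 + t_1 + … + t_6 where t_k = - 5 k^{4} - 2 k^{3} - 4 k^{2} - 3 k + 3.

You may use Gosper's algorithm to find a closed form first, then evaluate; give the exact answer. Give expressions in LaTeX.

Compute t_(k+1)/t_k: get (5*k**4 + 22*k**3 + 40*k**2 + 37*k + 11)/(5*k**4 + 2*k**3 + 4*k**2 + 3*k - 3).
Normal form (A,B,C) = (1, 1, k**4 + 2*k**3/5 + 4*k**2/5 + 3*k/5 - 3/5).
Solve (1)·f(k+1) − (1)·f(k) = k**4 + 2*k**3/5 + 4*k**2/5 + 3*k/5 - 3/5.
Degrees (0,0,4) ⇒ d ≤ 5.
Coefficient equations give f(k) = k*(k**4 - 2*k**3 + 2*k**2 - 4)/5.
So s_k = (B(k−1)f/C)·t_k = (k*(k**4 - 2*k**3 + 2*k**2 - 4)/(5*k**4 + 2*k**3 + 4*k**2 + 3*k - 3))·t_k = k*(-k**4 + 2*k**3 - 2*k**2 + 4).
s_(k+1) − s_k = -5*k**4 - 2*k**3 - 4*k**2 - 3*k + 3 = t_k.
Evaluate s at k=7 and k=0: -12663 and 0; difference -12663.

Σ = -12663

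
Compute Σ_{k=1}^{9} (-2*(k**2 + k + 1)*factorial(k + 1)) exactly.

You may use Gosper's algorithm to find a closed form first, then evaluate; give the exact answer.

The ratio is (k + 2)*(k + (k + 1)**2 + 2)/(k**2 + k + 1).
Normal form (A,B,C) = (k + 2, 1, k**2 + k + 1).
Solve (k + 2)·f(k+1) − (1)·f(k) = k**2 + k + 1.
From deg A=1, deg B=0, deg C=2: d=1.
Solve for f: f(k) = k - 1 (degree 1 ≤ 1).
Then R = B(k−1)f/C = (k - 1)/(k**2 + k + 1), so s_k = R(k)·t_k = -2*(k - 1)*factorial(k + 1).
s_(k+1) − s_k = -2*(k**2 + k + 1)*factorial(k + 1) = t_k.
Telescoping: Σ = s_(10) − s_(1) = -718502400 − (0) = -718502400.

Σ = -718502400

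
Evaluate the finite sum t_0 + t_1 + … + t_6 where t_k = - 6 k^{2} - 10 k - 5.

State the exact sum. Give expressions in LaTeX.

t_(k+1)/t_k = (6*k**2 + 22*k + 21)/(6*k**2 + 10*k + 5).
A = 1, B = 1, C = k**2 + 5*k/3 + 5/6.
Set up (1)·f(k+1) − (1)·f(k) − (k**2 + 5*k/3 + 5/6) = 0.
Bound: deg f ≤ 3.
Solving with deg f ≤ 3: f(k) = k*(2*k**2 + 2*k + 1)/6.
Get s_k = R·t_k = k*(-2*k**2 - 2*k - 1) with R(k) = B(k−1)f(k)/C(k) = k*(2*k**2 + 2*k + 1)/(6*k**2 + 10*k + 5).
s_(k+1) − s_k = -6*k**2 - 10*k - 5 = t_k.
Evaluate s at k=7 and k=0: -791 and 0; difference -791.

Σ = -791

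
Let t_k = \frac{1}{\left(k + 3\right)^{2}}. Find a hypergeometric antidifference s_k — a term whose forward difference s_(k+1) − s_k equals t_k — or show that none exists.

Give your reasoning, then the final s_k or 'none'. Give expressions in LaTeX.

Step 1: r(k) = (k + 3)**2/(k + 4)**2.
A = k**2 + 6*k + 9, B = k**2 + 8*k + 16, C = 1.
Set up (k**2 + 6*k + 9)·f(k+1) − (k**2 + 6*k + 9)·f(k) − (1) = 0.
deg f ≤ 0 (via 2,2,0).
Put f(k) = c0: A·f(k+1) − B(k−1)·f(k) − C = -1; need -1 = 0 — inconsistent ⇒ no f, not summable.

none (Gosper's algorithm certifies no s_k)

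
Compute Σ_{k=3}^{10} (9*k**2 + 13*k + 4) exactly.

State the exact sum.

r(k) = (9*k**2 + 31*k + 26)/(9*k**2 + 13*k + 4) after simplifying.
Gosper form: A/B · C(k+1)/C(k) with A=1, B=1, C=k**2 + 13*k/9 + 4/9.
Key eq: (1)·f(k+1) = (1)·f(k) + (k**2 + 13*k/9 + 4/9).
deg f ≤ 3 (via 0,0,2).
A polynomial solution: f(k) = k*(k + 1)*(3*k - 1)/9.
Get s_k = R·t_k = k*(3*k**2 + 2*k - 1) with R(k) = B(k−1)f(k)/C(k) = k*(3*k - 1)/(9*k + 4).
s_(k+1) − s_k = 9*k**2 + 13*k + 4 = t_k.
Telescoping: Σ = s_(11) − s_(3) = 4224 − (96) = 4128.

Σ = 4128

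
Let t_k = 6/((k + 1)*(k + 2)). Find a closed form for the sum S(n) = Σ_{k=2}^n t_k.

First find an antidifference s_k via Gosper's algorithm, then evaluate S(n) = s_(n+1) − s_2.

t_(k+1)/t_k = (k + 1)/(k + 3).
A = k + 1, B = k + 3, C = 1.
Key eq: (k + 1)·f(k+1) = (k + 2)·f(k) + (1).
d = 1 from the (1,1,0) case.
A polynomial solution: f(k) = k.
Then R = B(k−1)f/C = k*(k + 2), so s_k = R(k)·t_k = 6*k/(k + 1).
Verify: 6/(k**2 + 3*k + 2) matches t_k.
Σ_(k=2)^n t_k = s_(n+1) − s_(2) = (6*(n + 1)/(n + 2)) − (4), i.e. 2*(n - 1)/(n + 2).

S(n) = 2*(n - 1)/(n + 2)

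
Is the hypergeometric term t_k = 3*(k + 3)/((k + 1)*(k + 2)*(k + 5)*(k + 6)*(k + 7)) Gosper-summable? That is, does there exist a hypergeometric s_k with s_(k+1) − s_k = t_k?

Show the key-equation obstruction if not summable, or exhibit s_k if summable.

Yes. s_k = k*(k**2 + 12*k + 41)/(30*(k**3 + 12*k**2 + 41*k + 30)).

r(k) = (k + 1)*(k + 4)*(k + 5)/((k + 3)**2*(k + 8)) after simplifying.
Gosper form: A/B · C(k+1)/C(k) with A=k + 1, B=k + 8, C=k**3 + 10*k**2 + 33*k + 36.
Solve (k + 1)·f(k+1) − (k + 7)·f(k) = k**3 + 10*k**2 + 33*k + 36.
Degrees (1,1,3) ⇒ d ≤ 6.
A polynomial solution: f(k) = k*(k + 2)*(k + 3)*(k + 4)*(k**2 + 12*k + 41)/90.
R(k) = B(k−1)·f(k)/C(k) = k*(k + 2)*(k + 7)*(k**2 + 12*k + 41)/(90*(k + 3)); s_k = R·t_k = k*(k**2 + 12*k + 41)/(30*(k**3 + 12*k**2 + 41*k + 30)).
Δs = 3*(k + 3)/(k**5 + 21*k**4 + 163*k**3 + 567*k**2 + 844*k + 420), as required.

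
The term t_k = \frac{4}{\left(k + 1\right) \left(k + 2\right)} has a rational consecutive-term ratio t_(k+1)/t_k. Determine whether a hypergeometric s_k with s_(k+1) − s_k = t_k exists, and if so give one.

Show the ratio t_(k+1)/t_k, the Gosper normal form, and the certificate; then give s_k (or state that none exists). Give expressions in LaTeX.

s_k = \frac{4 k}{k + 1}

Compute t_(k+1)/t_k: get (k + 1)/(k + 3).
Take A(k)=k + 1, B(k)=k + 3, C(k)=1.
Set up (k + 1)·f(k+1) − (k + 2)·f(k) − (1) = 0.
d = 1 from the (1,1,0) case.
Solve for f: f(k) = k (degree 1 ≤ 1).
Certificate R = B(k−1)f/C = k*(k + 2) gives s_k = 4*k/(k + 1).
Verify: 4/(k**2 + 3*k + 2) matches t_k.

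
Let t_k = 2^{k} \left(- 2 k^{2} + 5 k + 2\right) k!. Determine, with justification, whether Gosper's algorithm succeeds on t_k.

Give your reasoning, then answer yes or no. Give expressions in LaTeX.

t_(k+1)/t_k = 2*(2*k**3 + k**2 - 6*k - 5)/(2*k**2 - 5*k - 2).
Normal form (A,B,C) = (2*k + 2, 1, k**2 - 5*k/2 - 1).
Key eq: (2*k + 2)·f(k+1) = (1)·f(k) + (k**2 - 5*k/2 - 1).
d = 1 from the (1,0,2) case.
Solve for f: f(k) = (k - 4)/2 (degree 1 ≤ 1).
So s_k = (B(k−1)f/C)·t_k = ((k - 4)/(2*k**2 - 5*k - 2))·t_k = -2**k*(k - 4)*factorial(k).
Verify: 2**k*(-2*k**2 + 5*k + 2)*factorial(k) matches t_k.

Yes. s_k = - 2^{k} \left(k - 4\right) k!.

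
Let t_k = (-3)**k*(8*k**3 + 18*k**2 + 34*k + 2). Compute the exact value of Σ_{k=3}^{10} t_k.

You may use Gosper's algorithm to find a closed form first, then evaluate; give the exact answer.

Σ = 478649520

Compute t_(k+1)/t_k: get 3*(-4*k**3 - 21*k**2 - 47*k - 31)/(4*k**3 + 9*k**2 + 17*k + 1).
Normal form (A,B,C) = (-3, 1, k**3 + 9*k**2/4 + 17*k/4 + 1/4).
f must satisfy (-3)·f(k+1) − (1)·f(k) = k**3 + 9*k**2/4 + 17*k/4 + 1/4.
Bound: deg f ≤ 3.
Solve for f: f(k) = -(k**3 + 2*k - 2)/4 (degree 3 ≤ 3).
Get s_k = R·t_k = 2*(-3)**k*(-k**3 - 2*k + 2) with R(k) = B(k−1)f(k)/C(k) = -(k**3 + 2*k - 2)/(4*k**3 + 9*k**2 + 17*k + 1).
Check: Δs_k = 2*(-3)**k*(k**3 + 8*k + 3*(k + 1)**3 - 2). ✓
Telescoping: Σ = s_(11) − s_(3) = 478651194 − (1674) = 478649520.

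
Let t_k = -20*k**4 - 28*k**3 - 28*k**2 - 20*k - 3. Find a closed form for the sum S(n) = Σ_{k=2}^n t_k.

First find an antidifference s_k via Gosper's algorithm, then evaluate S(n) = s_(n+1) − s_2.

S(n) = -4*n**5 - 17*n**4 - 30*n**3 - 31*n**2 - 17*n + 99

The ratio is (20*k**4 + 108*k**3 + 232*k**2 + 240*k + 99)/(20*k**4 + 28*k**3 + 28*k**2 + 20*k + 3).
Take A(k)=1, B(k)=1, C(k)=k**4 + 7*k**3/5 + 7*k**2/5 + k + 3/20.
Set up (1)·f(k+1) − (1)·f(k) − (k**4 + 7*k**3/5 + 7*k**2/5 + k + 3/20) = 0.
Degrees (0,0,4) ⇒ d ≤ 5.
Match coefficients ⇒ f(k) = k*(4*k**4 - 3*k**3 + 2*k**2 + 3*k - 3)/20.
Then R = B(k−1)f/C = k*(4*k**4 - 3*k**3 + 2*k**2 + 3*k - 3)/(20*k**4 + 28*k**3 + 28*k**2 + 20*k + 3), so s_k = R(k)·t_k = k*(-4*k**4 + 3*k**3 - 2*k**2 - 3*k + 3).
Verify: -20*k**4 - 28*k**3 - 28*k**2 - 20*k - 3 matches t_k.
Evaluate: s_(n+1) = -4*n**5 - 17*n**4 - 30*n**3 - 31*n**2 - 17*n - 3; subtract s_(2) = -102 ⇒ S(n) = -4*n**5 - 17*n**4 - 30*n**3 - 31*n**2 - 17*n + 99.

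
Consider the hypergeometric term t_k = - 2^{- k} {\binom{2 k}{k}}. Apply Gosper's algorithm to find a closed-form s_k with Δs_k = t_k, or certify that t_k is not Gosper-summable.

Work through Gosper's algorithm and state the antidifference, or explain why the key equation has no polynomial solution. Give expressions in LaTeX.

Ratio r(k) = (2*k + 1)/(k + 1).
Take A(k)=2*k + 1, B(k)=k + 1, C(k)=1.
Key eq: (2*k + 1)·f(k+1) = (k)·f(k) + (1).
deg f ≤ -1 (via 1,1,0).
Bound -1 < 0, so the key equation has no polynomial solution.

none — t_k is not Gosper-summable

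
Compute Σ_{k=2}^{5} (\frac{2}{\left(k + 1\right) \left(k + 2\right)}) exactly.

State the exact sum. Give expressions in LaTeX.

Σ = 8/21

Step 1: r(k) = (k + 1)/(k + 3).
A = k + 1, B = k + 3, C = 1.
Need (k + 1)·f(k+1) − (k + 2)·f(k) = 1.
d = 1 from the (1,1,0) case.
A polynomial solution: f(k) = k.
So s_k = (B(k−1)f/C)·t_k = (k*(k + 2))·t_k = 2*k/(k + 1).
s_(k+1) − s_k = 2/(k**2 + 3*k + 2) = t_k.
Sum = s_(6) − s_(2); s_(6) = 12/7, s_(2) = 4/3 ⇒ 8/21.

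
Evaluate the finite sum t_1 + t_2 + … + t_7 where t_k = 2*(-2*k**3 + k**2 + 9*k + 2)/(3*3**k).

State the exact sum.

Step 1: r(k) = (2*k**3 + 5*k**2 - 5*k - 10)/(3*(2*k**3 - k**2 - 9*k - 2)).
Take A(k)=1/3, B(k)=1, C(k)=k**3 - k**2/2 - 9*k/2 - 1.
Set up (1/3)·f(k+1) − (1)·f(k) − (k**3 - k**2/2 - 9*k/2 - 1) = 0.
Bound: deg f ≤ 3.
Match coefficients ⇒ f(k) = -3*(k**3 + k**2 - 2*k - 1)/2.
Certificate R = B(k−1)f/C = -3*(k**3 + k**2 - 2*k - 1)/(2*k**3 - k**2 - 9*k - 2) gives s_k = 2*(k**3 + k**2 - 2*k - 1)/3**k.
Verify: 2*(-2*k**3 + k**2 + 9*k + 2)/(3*3**k) matches t_k.
Evaluate s at k=8 and k=1: 1118/6561 and -2/3; difference 5492/6561.

Σ = 5492/6561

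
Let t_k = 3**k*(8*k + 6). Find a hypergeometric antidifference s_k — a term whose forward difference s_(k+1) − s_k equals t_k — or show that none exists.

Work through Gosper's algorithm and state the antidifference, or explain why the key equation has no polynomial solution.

Step 1: r(k) = 3*(4*k + 7)/(4*k + 3).
Factor: A=3; B=1; C=k + 3/4.
Key eq: (3)·f(k+1) = (1)·f(k) + (k + 3/4).
deg f ≤ 1 (via 0,0,1).
Solve for f: f(k) = (4*k - 3)/8 (degree 1 ≤ 1).
So s_k = (B(k−1)f/C)·t_k = ((4*k - 3)/(2*(4*k + 3)))·t_k = 3**k*(4*k - 3).
Check: Δs_k = 3**k*(8*k + 6). ✓

s_k = 3**k*(4*k - 3)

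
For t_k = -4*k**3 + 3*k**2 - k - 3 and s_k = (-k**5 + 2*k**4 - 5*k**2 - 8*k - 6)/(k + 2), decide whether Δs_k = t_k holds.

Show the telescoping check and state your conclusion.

s_(k+1) = (-8*k - (k + 1)**5 + 2*(k + 1)**4 - 5*(k + 1)**2 - 14)/(k + 3)
s_(k+1) − s_k = 2*(-2*k**5 - 7*k**4 - k**3 + k**2 - 9*k - 9)/(k**2 + 5*k + 6)
(s_(k+1) − s_k) − t_k = k*(3*k**3 + 8*k**2 - 8*k + 3)/(k**2 + 5*k + 6)

Invalid: residual k*(3*k**3 + 8*k**2 - 8*k + 3)/(k**2 + 5*k + 6) ≠ 0.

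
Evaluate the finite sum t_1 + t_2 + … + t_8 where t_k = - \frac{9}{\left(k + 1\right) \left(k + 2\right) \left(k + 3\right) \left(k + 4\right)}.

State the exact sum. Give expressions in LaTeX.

t_(k+1)/t_k = (k + 1)/(k + 5).
So A=k + 1 and B=k + 5, with C=1.
Key eq: (k + 1)·f(k+1) = (k + 4)·f(k) + (1).
From deg A=1, deg B=1, deg C=0: d=3.
A polynomial solution: f(k) = k*(k**2 + 6*k + 11)/18.
Then R = B(k−1)f/C = k*(k + 4)*(k**2 + 6*k + 11)/18, so s_k = R(k)·t_k = k*(-k**2 - 6*k - 11)/(2*(k + 1)*(k + 2)*(k + 3)).
Check: Δs_k = -9/(k**4 + 10*k**3 + 35*k**2 + 50*k + 24). ✓
Telescoping: Σ = s_(9) − s_(1) = -219/440 − (-3/8) = -27/220.

Σ = -27/220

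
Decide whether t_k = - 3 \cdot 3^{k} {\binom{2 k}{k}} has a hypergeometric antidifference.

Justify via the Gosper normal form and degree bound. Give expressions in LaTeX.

The ratio is 6*(2*k + 1)/(k + 1).
Take A(k)=12*k + 6, B(k)=k + 1, C(k)=1.
Key eq: (12*k + 6)·f(k+1) = (k)·f(k) + (1).
From deg A=1, deg B=1, deg C=0: d=-1.
Negative degree bound (-1): no f exists, t_k not Gosper-summable.

No — t_k has no hypergeometric antidifference.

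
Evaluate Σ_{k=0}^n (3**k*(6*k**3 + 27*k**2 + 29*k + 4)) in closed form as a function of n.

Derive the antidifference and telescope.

S(n) = 9*3**n*n**3 + 27*3**n*n**2 + 30*3**n*n + 4

Ratio r(k) = 3*(6*k**3 + 45*k**2 + 101*k + 66)/(6*k**3 + 27*k**2 + 29*k + 4).
A = 3, B = 1, C = k**3 + 9*k**2/2 + 29*k/6 + 2/3.
Solve (3)·f(k+1) − (1)·f(k) = k**3 + 9*k**2/2 + 29*k/6 + 2/3.
deg f ≤ 3 (via 0,0,3).
Solve for f: f(k) = (k - 1)*(3*k**2 + 3*k + 4)/6 (degree 3 ≤ 3).
Get s_k = R·t_k = 3**k*(3*k**3 + k - 4) with R(k) = B(k−1)f(k)/C(k) = (k - 1)*(3*k**2 + 3*k + 4)/(6*k**3 + 27*k**2 + 29*k + 4).
Δs = 3**k*(6*k**3 + 27*k**2 + 29*k + 4), as required.
Σ_(k=0)^n t_k = s_(n+1) − s_(0) = (3**(n + 1)*n*(3*n**2 + 9*n + 10)) − (-4), i.e. 9*3**n*n**3 + 27*3**n*n**2 + 30*3**n*n + 4.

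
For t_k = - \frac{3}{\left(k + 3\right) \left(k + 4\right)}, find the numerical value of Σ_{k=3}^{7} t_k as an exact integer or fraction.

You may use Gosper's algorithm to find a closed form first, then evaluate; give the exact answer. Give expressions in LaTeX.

Step 1: r(k) = (k + 3)/(k + 5).
Factor: A=k + 3; B=k + 5; C=1.
Solve (k + 3)·f(k+1) − (k + 4)·f(k) = 1.
deg f ≤ 1 (via 1,1,0).
Match coefficients ⇒ f(k) = k/3.
Get s_k = R·t_k = -k/(k + 3) with R(k) = B(k−1)f(k)/C(k) = k*(k + 4)/3.
Check: Δs_k = -3/(k**2 + 7*k + 12). ✓
Sum = s_(8) − s_(3); s_(8) = -8/11, s_(3) = -1/2 ⇒ -5/22.

Σ = -5/22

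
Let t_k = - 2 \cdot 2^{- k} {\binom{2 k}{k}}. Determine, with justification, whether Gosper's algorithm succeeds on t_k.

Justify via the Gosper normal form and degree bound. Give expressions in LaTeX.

No — key equation has no polynomial f.

Compute t_(k+1)/t_k: get (2*k + 1)/(k + 1).
Factor: A=2*k + 1; B=k + 1; C=1.
Key eq: (2*k + 1)·f(k+1) = (k)·f(k) + (1).
Bound: deg f ≤ -1.
deg f ≤ -1 is impossible — no certificate.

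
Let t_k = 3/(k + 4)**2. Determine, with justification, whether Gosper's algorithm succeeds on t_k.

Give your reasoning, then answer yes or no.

The ratio is (k + 4)**2/(k + 5)**2.
So A=k**2 + 8*k + 16 and B=k**2 + 10*k + 25, with C=1.
Set up (k**2 + 8*k + 16)·f(k+1) − (k**2 + 8*k + 16)·f(k) − (1) = 0.
Degrees (2,2,0) ⇒ d ≤ 0.
Put f(k) = c0: A·f(k+1) − B(k−1)·f(k) − C = -1; need -1 = 0 — inconsistent ⇒ no f, not summable.

No — key equation has no polynomial f.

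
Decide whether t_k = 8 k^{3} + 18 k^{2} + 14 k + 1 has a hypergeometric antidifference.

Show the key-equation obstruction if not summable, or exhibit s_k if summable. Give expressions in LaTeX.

Yes. s_k = k \left(2 k^{3} + 2 k^{2} - 3\right).

The ratio is (8*k**3 + 42*k**2 + 74*k + 41)/(8*k**3 + 18*k**2 + 14*k + 1).
Normal form (A,B,C) = (1, 1, k**3 + 9*k**2/4 + 7*k/4 + 1/8).
Key eq: (1)·f(k+1) = (1)·f(k) + (k**3 + 9*k**2/4 + 7*k/4 + 1/8).
d = 4 from the (0,0,3) case.
Coefficient equations give f(k) = k*(2*k**3 + 2*k**2 - 3)/8.
Then R = B(k−1)f/C = k*(2*k**3 + 2*k**2 - 3)/(8*k**3 + 18*k**2 + 14*k + 1), so s_k = R(k)·t_k = k*(2*k**3 + 2*k**2 - 3).
Verify: 8*k**3 + 18*k**2 + 14*k + 1 matches t_k.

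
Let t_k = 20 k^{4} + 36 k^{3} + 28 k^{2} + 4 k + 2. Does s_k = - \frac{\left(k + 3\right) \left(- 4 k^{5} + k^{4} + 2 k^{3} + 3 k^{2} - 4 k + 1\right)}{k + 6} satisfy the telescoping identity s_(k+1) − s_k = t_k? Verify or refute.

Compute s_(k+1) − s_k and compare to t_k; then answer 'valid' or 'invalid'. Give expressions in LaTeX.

s_(k+1) = (4*k**6 + 35*k**5 + 110*k**4 + 161*k**3 + 108*k**2 + 33*k + 4)/(k + 7)
s_(k+1) − s_k = (20*k**6 + 248*k**5 + 865*k**4 + 1142*k**3 + 705*k**2 + 128*k + 45)/(k**2 + 13*k + 42)
(s_(k+1) − s_k) − t_k = 3*(-16*k**5 - 157*k**4 - 246*k**3 - 175*k**2 - 22*k - 13)/(k**2 + 13*k + 42)

Invalid: residual \frac{3 \left(- 16 k^{5} - 157 k^{4} - 246 k^{3} - 175 k^{2} - 22 k - 13\right)}{k^{2} + 13 k + 42} ≠ 0.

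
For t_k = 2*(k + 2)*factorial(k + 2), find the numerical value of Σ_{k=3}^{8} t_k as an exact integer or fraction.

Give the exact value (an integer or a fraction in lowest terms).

r(k) = (k + 3)**2/(k + 2) after simplifying.
Gosper form: A/B · C(k+1)/C(k) with A=k + 3, B=1, C=k + 2.
Solve (k + 3)·f(k+1) − (1)·f(k) = k + 2.
Bound: deg f ≤ 0.
Match coefficients ⇒ f(k) = 1.
Then R = B(k−1)f/C = 1/(k + 2), so s_k = R(k)·t_k = 2*factorial(k + 2).
Check: Δs_k = 2*(k + 2)*factorial(k + 2). ✓
Sum = s_(9) − s_(3); s_(9) = 79833600, s_(3) = 240 ⇒ 79833360.

Σ = 79833360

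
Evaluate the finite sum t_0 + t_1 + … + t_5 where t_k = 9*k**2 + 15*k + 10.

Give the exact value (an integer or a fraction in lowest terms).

Σ = 780

r(k) = (9*k**2 + 33*k + 34)/(9*k**2 + 15*k + 10) after simplifying.
Take A(k)=1, B(k)=1, C(k)=k**2 + 5*k/3 + 10/9.
f must satisfy (1)·f(k+1) − (1)·f(k) = k**2 + 5*k/3 + 10/9.
d = 3 from the (0,0,2) case.
Coefficient equations give f(k) = k*(3*k**2 + 3*k + 4)/9.
Certificate R = B(k−1)f/C = k*(3*k**2 + 3*k + 4)/(9*k**2 + 15*k + 10) gives s_k = k*(3*k**2 + 3*k + 4).
s_(k+1) − s_k = 9*k**2 + 15*k + 10 = t_k.
Sum = s_(6) − s_(0); s_(6) = 780, s_(0) = 0 ⇒ 780.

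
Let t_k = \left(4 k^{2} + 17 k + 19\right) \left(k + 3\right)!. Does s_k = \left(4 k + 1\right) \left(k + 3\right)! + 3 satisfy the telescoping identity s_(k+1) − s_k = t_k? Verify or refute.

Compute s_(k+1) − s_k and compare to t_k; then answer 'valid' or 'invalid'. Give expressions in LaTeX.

Valid: the claim telescopes to t_k.

s_(k+1) = (4*k + 5)*factorial(k + 4) + 3
s_(k+1) − s_k = (4*k**2 + 17*k + 19)*factorial(k + 3)
(s_(k+1) − s_k) − t_k = 0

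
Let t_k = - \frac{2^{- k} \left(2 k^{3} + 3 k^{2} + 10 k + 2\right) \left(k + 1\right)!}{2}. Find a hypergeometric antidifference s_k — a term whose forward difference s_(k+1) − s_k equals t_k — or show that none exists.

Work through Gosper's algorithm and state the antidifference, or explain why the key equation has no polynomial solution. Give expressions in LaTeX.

Ratio r(k) = (2*k**4 + 13*k**3 + 40*k**2 + 61*k + 34)/(2*(2*k**3 + 3*k**2 + 10*k + 2)).
Gosper form: A/B · C(k+1)/C(k) with A=k/2 + 1, B=1, C=k**3 + 3*k**2/2 + 5*k + 1.
Need (k/2 + 1)·f(k+1) − (1)·f(k) = k**3 + 3*k**2/2 + 5*k + 1.
deg f ≤ 2 (via 1,0,3).
A polynomial solution: f(k) = 2*k**2 - k + 1.
Certificate R = B(k−1)f/C = 2*(2*k**2 - k + 1)/(2*k**3 + 3*k**2 + 10*k + 2) gives s_k = -(2*k**2 - k + 1)*factorial(k + 1)/2**k.
Verify: -(2*k**3 + 3*k**2 + 10*k + 2)*factorial(k + 1)/(2*2**k) matches t_k.

s_k = - 2^{- k} \left(2 k^{2} - k + 1\right) \left(k + 1\right)!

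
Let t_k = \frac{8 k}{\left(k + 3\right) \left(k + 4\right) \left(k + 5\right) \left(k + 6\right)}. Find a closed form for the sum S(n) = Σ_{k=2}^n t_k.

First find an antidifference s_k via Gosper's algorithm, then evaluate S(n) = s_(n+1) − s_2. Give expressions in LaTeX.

The ratio is (k + 1)*(k + 3)/(k*(k + 7)).
Gosper form: A/B · C(k+1)/C(k) with A=k + 3, B=k + 7, C=k.
Need (k + 3)·f(k+1) − (k + 6)·f(k) = k.
d = 3 from the (1,1,1) case.
Match coefficients ⇒ f(k) = k*(k - 1)*(k + 13)/120.
Certificate R = B(k−1)f/C = (k - 1)*(k + 6)*(k + 13)/120 gives s_k = k*(k**2 + 12*k - 13)/(15*(k + 3)*(k + 4)*(k + 5)).
Verify: 8*k/(k**4 + 18*k**3 + 119*k**2 + 342*k + 360) matches t_k.
Σ_(k=2)^n t_k = s_(n+1) − s_(2) = (n*(n**2 + 15*n + 14)/(15*(n**3 + 15*n**2 + 74*n + 120))) − (1/105), i.e. 2*(n**3 + 15*n**2 + 4*n - 20)/(35*(n**3 + 15*n**2 + 74*n + 120)).

S(n) = \frac{2 \left(n^{3} + 15 n^{2} + 4 n - 20\right)}{35 \left(n^{3} + 15 n^{2} + 74 n + 120\right)}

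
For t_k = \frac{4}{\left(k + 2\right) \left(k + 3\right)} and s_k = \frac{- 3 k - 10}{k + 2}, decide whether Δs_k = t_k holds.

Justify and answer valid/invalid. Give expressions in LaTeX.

Valid: the claim telescopes to t_k.

s_(k+1) = (-3*k - 13)/(k + 3)
s_(k+1) − s_k = 4/(k**2 + 5*k + 6)
(s_(k+1) − s_k) − t_k = 0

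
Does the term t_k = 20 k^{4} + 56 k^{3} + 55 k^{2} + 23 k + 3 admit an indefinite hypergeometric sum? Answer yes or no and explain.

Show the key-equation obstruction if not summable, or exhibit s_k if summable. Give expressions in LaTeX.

Yes. s_k = k^{2} \left(4 k^{3} + 4 k^{2} - 3 k - 2\right).

Ratio r(k) = (20*k**4 + 136*k**3 + 343*k**2 + 381*k + 157)/(20*k**4 + 56*k**3 + 55*k**2 + 23*k + 3).
So A=1 and B=1, with C=k**4 + 14*k**3/5 + 11*k**2/4 + 23*k/20 + 3/20.
Key eq: (1)·f(k+1) = (1)·f(k) + (k**4 + 14*k**3/5 + 11*k**2/4 + 23*k/20 + 3/20).
deg f ≤ 5 (via 0,0,4).
Coefficient equations give f(k) = k**2*(2*k + 1)*(2*k**2 + k - 2)/20.
Get s_k = R·t_k = k**2*(4*k**3 + 4*k**2 - 3*k - 2) with R(k) = B(k−1)f(k)/C(k) = k**2*(2*k + 1)*(2*k**2 + k - 2)/(20*k**4 + 56*k**3 + 55*k**2 + 23*k + 3).
s_(k+1) − s_k = 20*k**4 + 56*k**3 + 55*k**2 + 23*k + 3 = t_k.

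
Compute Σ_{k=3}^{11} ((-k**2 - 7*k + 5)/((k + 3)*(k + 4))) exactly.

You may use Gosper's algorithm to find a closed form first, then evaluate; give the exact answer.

Σ = -73/10

The ratio is (k + 3)*(7*k + (k + 1)**2 + 2)/((k + 5)*(k**2 + 7*k - 5)).
A = k + 3, B = k + 5, C = k**2 + 7*k - 5.
f must satisfy (k + 3)·f(k+1) − (k + 4)·f(k) = k**2 + 7*k - 5.
From deg A=1, deg B=1, deg C=2: d=2.
Solving with deg f ≤ 2: f(k) = k*(3*k - 8)/3.
Then R = B(k−1)f/C = k*(k + 4)*(3*k - 8)/(3*(k**2 + 7*k - 5)), so s_k = R(k)·t_k = k*(8 - 3*k)/(3*(k + 3)).
Verify: (-k**2 - 7*k + 5)/(k**2 + 7*k + 12) matches t_k.
Σ_(k=3)^(11) t_k = s_(12) − s_(3) = -112/15 − (-1/6) = -73/10.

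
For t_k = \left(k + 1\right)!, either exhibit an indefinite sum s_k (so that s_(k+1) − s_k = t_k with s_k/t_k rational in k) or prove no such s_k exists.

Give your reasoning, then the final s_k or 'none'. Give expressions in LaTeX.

r(k) = k + 2 after simplifying.
A = k + 2, B = 1, C = 1.
Need (k + 2)·f(k+1) − (1)·f(k) = 1.
deg f ≤ -1 (via 1,0,0).
Negative degree bound (-1): no f exists, t_k not Gosper-summable.

none — t_k is not Gosper-summable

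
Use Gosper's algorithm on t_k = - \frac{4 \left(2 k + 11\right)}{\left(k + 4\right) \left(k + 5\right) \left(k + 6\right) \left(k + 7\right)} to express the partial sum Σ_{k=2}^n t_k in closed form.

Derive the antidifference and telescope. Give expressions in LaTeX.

S(n) = \frac{- n^{2} - 12 n + 13}{12 \left(n^{2} + 12 n + 35\right)}

Ratio r(k) = (k + 4)*(2*k + 13)/((k + 8)*(2*k + 11)).
Take A(k)=k + 4, B(k)=k + 8, C(k)=k + 11/2.
Need (k + 4)·f(k+1) − (k + 7)·f(k) = k + 11/2.
deg f ≤ 3 (via 1,1,1).
Coefficient equations give f(k) = k*(k + 5)*(k + 10)/48.
Get s_k = R·t_k = k*(-k - 10)/(6*(k**2 + 10*k + 24)) with R(k) = B(k−1)f(k)/C(k) = k*(k + 5)*(k + 7)*(k + 10)/(24*(2*k + 11)).
Check: Δs_k = 4*(-2*k - 11)/(k**4 + 22*k**3 + 179*k**2 + 638*k + 840). ✓
Telescope: S(n) = s_(n+1) − s_(2) = (-n**2 - 12*n - 11)/(6*(n**2 + 12*n + 35)) − (-1/12) = (-n**2 - 12*n + 13)/(12*(n**2 + 12*n + 35)).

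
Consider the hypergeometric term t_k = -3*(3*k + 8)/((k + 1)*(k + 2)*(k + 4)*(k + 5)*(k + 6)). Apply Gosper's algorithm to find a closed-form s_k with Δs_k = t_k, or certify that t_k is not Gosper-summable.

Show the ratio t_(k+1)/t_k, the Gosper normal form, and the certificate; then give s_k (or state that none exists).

s_k = 3*k*(-k**2 - 10*k - 29)/(20*(k**3 + 10*k**2 + 29*k + 20))

r(k) = (k + 1)*(k + 4)*(3*k + 11)/((k + 3)*(k + 7)*(3*k + 8)) after simplifying.
Take A(k)=k + 1, B(k)=k + 7, C(k)=k**2 + 17*k/3 + 8.
f must satisfy (k + 1)·f(k+1) − (k + 6)·f(k) = k**2 + 17*k/3 + 8.
d = 5 from the (1,1,2) case.
Solve for f: f(k) = k*(k + 2)*(k + 3)*(k**2 + 10*k + 29)/60 (degree 5 ≤ 5).
Get s_k = R·t_k = 3*k*(-k**2 - 10*k - 29)/(20*(k**3 + 10*k**2 + 29*k + 20)) with R(k) = B(k−1)f(k)/C(k) = k*(k + 2)*(k + 6)*(k**2 + 10*k + 29)/(20*(3*k + 8)).
Check: Δs_k = 3*(-3*k - 8)/(k**5 + 18*k**4 + 121*k**3 + 372*k**2 + 508*k + 240). ✓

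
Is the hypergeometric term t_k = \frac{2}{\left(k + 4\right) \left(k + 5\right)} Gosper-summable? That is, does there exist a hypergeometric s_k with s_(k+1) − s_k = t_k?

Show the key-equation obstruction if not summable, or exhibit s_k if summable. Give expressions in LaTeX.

t_(k+1)/t_k = (k + 4)/(k + 6).
Take A(k)=k + 4, B(k)=k + 6, C(k)=1.
Solve (k + 4)·f(k+1) − (k + 5)·f(k) = 1.
Degrees (1,1,0) ⇒ d ≤ 1.
Solve for f: f(k) = k/4 (degree 1 ≤ 1).
So s_k = (B(k−1)f/C)·t_k = (k*(k + 5)/4)·t_k = k/(2*(k + 4)).
Check: Δs_k = 2/(k**2 + 9*k + 20). ✓

Yes. s_k = \frac{k}{2 \left(k + 4\right)}.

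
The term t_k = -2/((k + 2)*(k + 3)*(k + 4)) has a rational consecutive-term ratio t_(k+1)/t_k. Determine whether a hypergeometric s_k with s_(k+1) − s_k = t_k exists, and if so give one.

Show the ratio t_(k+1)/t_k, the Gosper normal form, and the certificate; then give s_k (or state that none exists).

s_k = k*(-k - 5)/(6*(k + 2)*(k + 3))

Ratio r(k) = (k + 2)/(k + 5).
Factor: A=k + 2; B=k + 5; C=1.
Solve (k + 2)·f(k+1) − (k + 4)·f(k) = 1.
Degrees (1,1,0) ⇒ d ≤ 2.
Coefficient equations give f(k) = k*(k + 5)/12.
Then R = B(k−1)f/C = k*(k + 4)*(k + 5)/12, so s_k = R(k)·t_k = k*(-k - 5)/(6*(k + 2)*(k + 3)).
s_(k+1) − s_k = -2/(k**3 + 9*k**2 + 26*k + 24) = t_k.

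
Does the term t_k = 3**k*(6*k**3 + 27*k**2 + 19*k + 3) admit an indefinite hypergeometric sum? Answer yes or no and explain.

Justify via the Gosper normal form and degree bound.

Ratio r(k) = 3*(6*k**3 + 45*k**2 + 91*k + 55)/(6*k**3 + 27*k**2 + 19*k + 3).
So A=3 and B=1, with C=k**3 + 9*k**2/2 + 19*k/6 + 1/2.
Set up (3)·f(k+1) − (1)·f(k) − (k**3 + 9*k**2/2 + 19*k/6 + 1/2) = 0.
d = 3 from the (0,0,3) case.
Match coefficients ⇒ f(k) = (3*k**3 - 4*k + 3)/6.
Get s_k = R·t_k = 3**k*(3*k**3 - 4*k + 3) with R(k) = B(k−1)f(k)/C(k) = (3*k**3 - 4*k + 3)/(6*k**3 + 27*k**2 + 19*k + 3).
Δs = 3**k*(6*k**3 + 27*k**2 + 19*k + 3), as required.

Yes. s_k = 3**k*(3*k**3 - 4*k + 3).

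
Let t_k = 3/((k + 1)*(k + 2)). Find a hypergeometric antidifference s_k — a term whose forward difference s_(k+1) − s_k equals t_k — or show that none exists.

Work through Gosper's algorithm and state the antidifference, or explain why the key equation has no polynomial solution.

Ratio r(k) = (k + 1)/(k + 3).
Take A(k)=k + 1, B(k)=k + 3, C(k)=1.
Need (k + 1)·f(k+1) − (k + 2)·f(k) = 1.
From deg A=1, deg B=1, deg C=0: d=1.
Match coefficients ⇒ f(k) = k.
Certificate R = B(k−1)f/C = k*(k + 2) gives s_k = 3*k/(k + 1).
s_(k+1) − s_k = 3/(k**2 + 3*k + 2) = t_k.

s_k = 3*k/(k + 1)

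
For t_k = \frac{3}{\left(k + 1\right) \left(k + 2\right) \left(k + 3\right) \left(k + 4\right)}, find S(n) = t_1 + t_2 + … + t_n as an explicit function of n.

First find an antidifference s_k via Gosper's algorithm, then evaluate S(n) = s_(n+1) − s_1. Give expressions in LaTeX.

S(n) = \frac{n \left(n^{2} + 9 n + 26\right)}{24 \left(n^{3} + 9 n^{2} + 26 n + 24\right)}

Ratio r(k) = (k + 1)/(k + 5).
A = k + 1, B = k + 5, C = 1.
Need (k + 1)·f(k+1) − (k + 4)·f(k) = 1.
Bound: deg f ≤ 3.
Match coefficients ⇒ f(k) = k*(k**2 + 6*k + 11)/18.
R(k) = B(k−1)·f(k)/C(k) = k*(k + 4)*(k**2 + 6*k + 11)/18; s_k = R·t_k = k*(k**2 + 6*k + 11)/(6*(k + 1)*(k + 2)*(k + 3)).
Δs = 3/(k**4 + 10*k**3 + 35*k**2 + 50*k + 24), as required.
s_(n+1) = (n**3 + 9*n**2 + 26*n + 18)/(6*(n**3 + 9*n**2 + 26*n + 24)) and s_(1) = 1/8, so S(n) = n*(n**2 + 9*n + 26)/(24*(n**3 + 9*n**2 + 26*n + 24)).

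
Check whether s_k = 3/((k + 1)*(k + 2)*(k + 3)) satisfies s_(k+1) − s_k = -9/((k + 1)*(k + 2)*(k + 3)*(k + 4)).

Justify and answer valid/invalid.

Valid: the claim telescopes to t_k.

s_(k+1) = 3/((k + 2)*(k + 3)*(k + 4))
s_(k+1) − s_k = -9/((k + 1)*(k + 2)*(k + 3)*(k + 4))
(s_(k+1) − s_k) − t_k = 0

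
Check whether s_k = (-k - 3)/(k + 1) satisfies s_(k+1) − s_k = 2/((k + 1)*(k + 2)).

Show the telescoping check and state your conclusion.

Valid — Δs_k = t_k.

s_(k+1) = (-k - 4)/(k + 2)
s_(k+1) − s_k = 2/(k**2 + 3*k + 2)
(s_(k+1) − s_k) − t_k = 0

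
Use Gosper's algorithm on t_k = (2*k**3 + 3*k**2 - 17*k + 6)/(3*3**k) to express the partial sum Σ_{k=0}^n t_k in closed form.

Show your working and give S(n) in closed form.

S(n) = 3**(-n - 1)*(3**(n + 2) - n**3 - 6*n**2 - 5*n - 3)

The ratio is (2*k**3 + 9*k**2 - 5*k - 6)/(3*(2*k**3 + 3*k**2 - 17*k + 6)).
So A=1/3 and B=1, with C=k**3 + 3*k**2/2 - 17*k/2 + 3.
Solve (1/3)·f(k+1) − (1)·f(k) = k**3 + 3*k**2/2 - 17*k/2 + 3.
From deg A=0, deg B=0, deg C=3: d=3.
Solve for f: f(k) = -3*(k**3 + 3*k**2 - 4*k + 3)/2 (degree 3 ≤ 3).
R(k) = B(k−1)·f(k)/C(k) = -3*(k**3 + 3*k**2 - 4*k + 3)/((k - 2)*(2*k**2 + 7*k - 3)); s_k = R·t_k = (-k**3 - 3*k**2 + 4*k - 3)/3**k.
Check: Δs_k = (2*k**3 + 3*k**2 - 17*k + 6)/(3*3**k). ✓
Σ_(k=0)^n t_k = s_(n+1) − s_(0) = (3**(-n - 1)*(-n**3 - 6*n**2 - 5*n - 3)) − (-3), i.e. 3**(-n - 1)*(3**(n + 2) - n**3 - 6*n**2 - 5*n - 3).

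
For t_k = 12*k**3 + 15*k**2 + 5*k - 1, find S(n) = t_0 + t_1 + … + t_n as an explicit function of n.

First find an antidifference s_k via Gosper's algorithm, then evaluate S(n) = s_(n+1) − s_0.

Compute t_(k+1)/t_k: get (12*k**3 + 51*k**2 + 71*k + 31)/(12*k**3 + 15*k**2 + 5*k - 1).
Gosper form: A/B · C(k+1)/C(k) with A=1, B=1, C=k**3 + 5*k**2/4 + 5*k/12 - 1/12.
Set up (1)·f(k+1) − (1)·f(k) − (k**3 + 5*k**2/4 + 5*k/12 - 1/12) = 0.
d = 4 from the (0,0,3) case.
A polynomial solution: f(k) = k*(3*k**3 - k**2 - 2*k - 1)/12.
R(k) = B(k−1)·f(k)/C(k) = k*(3*k**3 - k**2 - 2*k - 1)/(12*k**3 + 15*k**2 + 5*k - 1); s_k = R·t_k = k*(3*k**3 - k**2 - 2*k - 1).
Verify: 12*k**3 + 15*k**2 + 5*k - 1 matches t_k.
s_(n+1) = 3*n**4 + 11*n**3 + 13*n**2 + 4*n - 1 and s_(0) = 0, so S(n) = 3*n**4 + 11*n**3 + 13*n**2 + 4*n - 1.

S(n) = 3*n**4 + 11*n**3 + 13*n**2 + 4*n - 1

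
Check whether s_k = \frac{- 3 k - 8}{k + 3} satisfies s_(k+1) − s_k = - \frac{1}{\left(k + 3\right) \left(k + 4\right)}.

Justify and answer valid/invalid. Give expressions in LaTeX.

Valid — Δs_k = t_k.

s_(k+1) = (-3*k - 11)/(k + 4)
s_(k+1) − s_k = -1/(k**2 + 7*k + 12)
(s_(k+1) − s_k) − t_k = 0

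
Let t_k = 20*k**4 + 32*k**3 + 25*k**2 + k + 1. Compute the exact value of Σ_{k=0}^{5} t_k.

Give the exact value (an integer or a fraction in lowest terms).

Σ = 28176

Step 1: r(k) = (20*k**4 + 112*k**3 + 241*k**2 + 227*k + 79)/(20*k**4 + 32*k**3 + 25*k**2 + k + 1).
Gosper form: A/B · C(k+1)/C(k) with A=1, B=1, C=k**4 + 8*k**3/5 + 5*k**2/4 + k/20 + 1/20.
Set up (1)·f(k+1) − (1)·f(k) − (k**4 + 8*k**3/5 + 5*k**2/4 + k/20 + 1/20) = 0.
Degrees (0,0,4) ⇒ d ≤ 5.
Solving with deg f ≤ 5: f(k) = k*(4*k**4 - 2*k**3 - k**2 - 4*k + 4)/20.
Get s_k = R·t_k = k*(4*k**4 - 2*k**3 - k**2 - 4*k + 4) with R(k) = B(k−1)f(k)/C(k) = k*(4*k**4 - 2*k**3 - k**2 - 4*k + 4)/(20*k**4 + 32*k**3 + 25*k**2 + k + 1).
Verify: 20*k**4 + 32*k**3 + 25*k**2 + k + 1 matches t_k.
Telescoping: Σ = s_(6) − s_(0) = 28176 − (0) = 28176.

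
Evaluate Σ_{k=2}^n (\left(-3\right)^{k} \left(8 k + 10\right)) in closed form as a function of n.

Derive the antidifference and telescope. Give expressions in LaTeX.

S(n) = 6 \left(-3\right)^{n} n + 9 \left(-3\right)^{n} + 45

Step 1: r(k) = 3*(-4*k - 9)/(4*k + 5).
A = -3, B = 1, C = k + 5/4.
Key eq: (-3)·f(k+1) = (1)·f(k) + (k + 5/4).
From deg A=0, deg B=0, deg C=1: d=1.
Solving with deg f ≤ 1: f(k) = -(2*k + 1)/8.
Then R = B(k−1)f/C = -(2*k + 1)/(2*(4*k + 5)), so s_k = R(k)·t_k = (-3)**k*(-2*k - 1).
Δs = (-3)**k*(8*k + 10), as required.
Telescope: S(n) = s_(n+1) − s_(2) = 3*(-3)**n*(2*n + 3) − (-45) = 6*(-3)**n*n + 9*(-3)**n + 45.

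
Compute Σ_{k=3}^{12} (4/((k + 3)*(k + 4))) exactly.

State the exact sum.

Σ = 5/12

t_(k+1)/t_k = (k + 3)/(k + 5).
Take A(k)=k + 3, B(k)=k + 5, C(k)=1.
Key eq: (k + 3)·f(k+1) = (k + 4)·f(k) + (1).
deg f ≤ 1 (via 1,1,0).
Solve for f: f(k) = k/3 (degree 1 ≤ 1).
Then R = B(k−1)f/C = k*(k + 4)/3, so s_k = R(k)·t_k = 4*k/(3*(k + 3)).
Δs = 4/(k**2 + 7*k + 12), as required.
Σ_(k=3)^(12) t_k = s_(13) − s_(3) = 13/12 − (2/3) = 5/12.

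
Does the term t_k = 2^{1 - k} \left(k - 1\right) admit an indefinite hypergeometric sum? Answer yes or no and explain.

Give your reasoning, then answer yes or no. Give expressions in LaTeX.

Yes. s_k = - 2^{2 - k} k.

Compute t_(k+1)/t_k: get k/(2*(k - 1)).
A = 1/2, B = 1, C = k - 1.
Solve (1/2)·f(k+1) − (1)·f(k) = k - 1.
deg f ≤ 1 (via 0,0,1).
Coefficient equations give f(k) = -2*k.
R(k) = B(k−1)·f(k)/C(k) = -2*k/(k - 1); s_k = R·t_k = -2**(2 - k)*k.
s_(k+1) − s_k = 2**(1 - k)*(k - 1) = t_k.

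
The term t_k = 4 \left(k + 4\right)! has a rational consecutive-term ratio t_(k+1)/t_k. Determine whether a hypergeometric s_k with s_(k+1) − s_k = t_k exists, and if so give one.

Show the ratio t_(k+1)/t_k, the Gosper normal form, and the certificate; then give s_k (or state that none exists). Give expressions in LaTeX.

not Gosper-summable; s_k does not exist

Ratio r(k) = k + 5.
So A=k + 5 and B=1, with C=1.
f must satisfy (k + 5)·f(k+1) − (1)·f(k) = 1.
Bound: deg f ≤ -1.
Bound -1 < 0, so the key equation has no polynomial solution.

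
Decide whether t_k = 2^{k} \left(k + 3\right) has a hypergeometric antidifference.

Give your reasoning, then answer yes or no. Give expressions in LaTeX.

The ratio is 2*(k + 4)/(k + 3).
Factor: A=2; B=1; C=k + 3.
Need (2)·f(k+1) − (1)·f(k) = k + 3.
Bound: deg f ≤ 1.
A polynomial solution: f(k) = k + 1.
So s_k = (B(k−1)f/C)·t_k = ((k + 1)/(k + 3))·t_k = 2**k*(k + 1).
Check: Δs_k = 2**k*(k + 3). ✓

Yes. s_k = 2^{k} \left(k + 1\right).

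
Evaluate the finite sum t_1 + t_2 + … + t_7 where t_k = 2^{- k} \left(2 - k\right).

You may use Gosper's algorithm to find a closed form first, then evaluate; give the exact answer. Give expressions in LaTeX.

Σ = 7/128

Ratio r(k) = (k - 1)/(2*(k - 2)).
So A=1/2 and B=1, with C=k - 2.
Set up (1/2)·f(k+1) − (1)·f(k) − (k - 2) = 0.
deg f ≤ 1 (via 0,0,1).
Solve for f: f(k) = -2*(k - 1) (degree 1 ≤ 1).
Get s_k = R·t_k = 2**(1 - k)*(k - 1) with R(k) = B(k−1)f(k)/C(k) = -2*(k - 1)/(k - 2).
Check: Δs_k = (2 - k)/2**k. ✓
Telescoping: Σ = s_(8) − s_(1) = 7/128 − (0) = 7/128.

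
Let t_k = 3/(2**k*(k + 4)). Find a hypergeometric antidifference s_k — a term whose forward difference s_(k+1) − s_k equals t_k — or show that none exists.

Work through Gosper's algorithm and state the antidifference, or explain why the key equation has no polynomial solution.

Step 1: r(k) = (k + 4)/(2*(k + 5)).
Take A(k)=k/2 + 2, B(k)=k + 5, C(k)=1.
Set up (k/2 + 2)·f(k+1) − (k + 4)·f(k) − (1) = 0.
From deg A=1, deg B=1, deg C=0: d=-1.
Bound -1 < 0, so the key equation has no polynomial solution.

not Gosper-summable; s_k does not exist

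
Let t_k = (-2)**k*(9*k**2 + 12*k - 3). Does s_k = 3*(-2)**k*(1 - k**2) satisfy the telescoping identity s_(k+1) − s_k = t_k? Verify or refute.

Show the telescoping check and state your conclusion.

Valid — Δs_k = t_k.

s_(k+1) = 6*(-2)**k*k*(k + 2)
s_(k+1) − s_k = (-2)**k*(9*k**2 + 12*k - 3)
(s_(k+1) − s_k) − t_k = 0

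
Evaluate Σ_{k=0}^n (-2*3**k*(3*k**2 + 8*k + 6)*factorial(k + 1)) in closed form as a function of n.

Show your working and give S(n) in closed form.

S(n) = -6*3**n*(n + 1)*factorial(n + 2)

r(k) = 3*(3*k**3 + 20*k**2 + 45*k + 34)/(3*k**2 + 8*k + 6) after simplifying.
So A=3*k + 6 and B=1, with C=k**2 + 8*k/3 + 2.
Set up (3*k + 6)·f(k+1) − (1)·f(k) − (k**2 + 8*k/3 + 2) = 0.
deg f ≤ 1 (via 1,0,2).
Solve for f: f(k) = k/3 (degree 1 ≤ 1).
Get s_k = R·t_k = -2*3**k*k*factorial(k + 1) with R(k) = B(k−1)f(k)/C(k) = k/(3*k**2 + 8*k + 6).
Δs = -2*3**k*(3*k**2 + 8*k + 6)*factorial(k + 1), as required.
Evaluate: s_(n+1) = -6*3**n*(n + 1)*factorial(n + 2); subtract s_(0) = 0 ⇒ S(n) = -6*3**n*(n + 1)*factorial(n + 2).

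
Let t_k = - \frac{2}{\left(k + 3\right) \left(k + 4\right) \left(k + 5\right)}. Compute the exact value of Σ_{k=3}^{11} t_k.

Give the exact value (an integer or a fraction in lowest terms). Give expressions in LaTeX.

Σ = -11/560

Compute t_(k+1)/t_k: get (k + 3)/(k + 6).
Normal form (A,B,C) = (k + 3, k + 6, 1).
f must satisfy (k + 3)·f(k+1) − (k + 5)·f(k) = 1.
deg f ≤ 2 (via 1,1,0).
Solving with deg f ≤ 2: f(k) = k*(k + 7)/24.
Get s_k = R·t_k = k*(-k - 7)/(12*(k + 3)*(k + 4)) with R(k) = B(k−1)f(k)/C(k) = k*(k + 5)*(k + 7)/24.
Δs = -2/(k**3 + 12*k**2 + 47*k + 60), as required.
Telescoping: Σ = s_(12) − s_(3) = -19/240 − (-5/84) = -11/560.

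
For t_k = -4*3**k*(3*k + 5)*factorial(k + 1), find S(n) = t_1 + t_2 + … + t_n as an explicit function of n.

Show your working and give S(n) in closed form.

Ratio r(k) = 3*(k + 2)*(3*k + 8)/(3*k + 5).
Normal form (A,B,C) = (3*k + 6, 1, k + 5/3).
f must satisfy (3*k + 6)·f(k+1) − (1)·f(k) = k + 5/3.
Degrees (1,0,1) ⇒ d ≤ 0.
Solving with deg f ≤ 0: f(k) = 1/3.
Then R = B(k−1)f/C = 1/(3*k + 5), so s_k = R(k)·t_k = -4*3**k*factorial(k + 1).
s_(k+1) − s_k = -4*3**k*(3*k + 5)*factorial(k + 1) = t_k.
Telescope: S(n) = s_(n+1) − s_(1) = -12*3**n*factorial(n + 2) − (-24) = -12*3**n*factorial(n + 2) + 24.

S(n) = -12*3**n*factorial(n + 2) + 24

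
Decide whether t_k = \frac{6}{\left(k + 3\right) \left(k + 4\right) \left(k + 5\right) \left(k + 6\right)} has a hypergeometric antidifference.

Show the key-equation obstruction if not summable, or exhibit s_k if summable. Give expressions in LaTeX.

Step 1: r(k) = (k + 3)/(k + 7).
Normal form (A,B,C) = (k + 3, k + 7, 1).
Set up (k + 3)·f(k+1) − (k + 6)·f(k) − (1) = 0.
d = 3 from the (1,1,0) case.
Match coefficients ⇒ f(k) = k*(k**2 + 12*k + 47)/180.
So s_k = (B(k−1)f/C)·t_k = (k*(k + 6)*(k**2 + 12*k + 47)/180)·t_k = k*(k**2 + 12*k + 47)/(30*(k + 3)*(k + 4)*(k + 5)).
Δs = 6/(k**4 + 18*k**3 + 119*k**2 + 342*k + 360), as required.

Yes. s_k = \frac{k \left(k^{2} + 12 k + 47\right)}{30 \left(k + 3\right) \left(k + 4\right) \left(k + 5\right)}.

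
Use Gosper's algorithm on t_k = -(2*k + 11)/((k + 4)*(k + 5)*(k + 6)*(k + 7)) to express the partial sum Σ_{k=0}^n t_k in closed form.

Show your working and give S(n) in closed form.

S(n) = (-n**2 - 12*n - 11)/(24*(n**2 + 12*n + 35))

t_(k+1)/t_k = (k + 4)*(2*k + 13)/((k + 8)*(2*k + 11)).
So A=k + 4 and B=k + 8, with C=k + 11/2.
Need (k + 4)·f(k+1) − (k + 7)·f(k) = k + 11/2.
d = 3 from the (1,1,1) case.
Match coefficients ⇒ f(k) = k*(k + 5)*(k + 10)/48.
So s_k = (B(k−1)f/C)·t_k = (k*(k + 5)*(k + 7)*(k + 10)/(24*(2*k + 11)))·t_k = k*(-k - 10)/(24*(k**2 + 10*k + 24)).
Δs = (-2*k - 11)/(k**4 + 22*k**3 + 179*k**2 + 638*k + 840), as required.
Σ_(k=0)^n t_k = s_(n+1) − s_(0) = ((-n**2 - 12*n - 11)/(24*(n**2 + 12*n + 35))) − (0), i.e. (-n**2 - 12*n - 11)/(24*(n**2 + 12*n + 35)).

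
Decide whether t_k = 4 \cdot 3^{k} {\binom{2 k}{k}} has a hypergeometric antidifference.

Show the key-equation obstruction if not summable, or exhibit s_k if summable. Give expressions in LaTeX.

No — key equation has no polynomial f.

r(k) = 6*(2*k + 1)/(k + 1) after simplifying.
Normal form (A,B,C) = (12*k + 6, k + 1, 1).
Key eq: (12*k + 6)·f(k+1) = (k)·f(k) + (1).
Degrees (1,1,0) ⇒ d ≤ -1.
deg f ≤ -1 is impossible — no certificate.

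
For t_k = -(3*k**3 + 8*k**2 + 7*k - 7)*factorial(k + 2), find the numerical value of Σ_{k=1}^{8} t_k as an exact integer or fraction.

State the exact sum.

Step 1: r(k) = (k + 3)*(7*k + 3*(k + 1)**3 + 8*(k + 1)**2)/(3*k**3 + 8*k**2 + 7*k - 7).
Factor: A=k + 3; B=1; C=k**3 + 8*k**2/3 + 7*k/3 - 7/3.
Set up (k + 3)·f(k+1) − (1)·f(k) − (k**3 + 8*k**2/3 + 7*k/3 - 7/3) = 0.
deg f ≤ 2 (via 1,0,3).
Coefficient equations give f(k) = (3*k**2 - 4*k - 2)/3.
Then R = B(k−1)f/C = (3*k**2 - 4*k - 2)/(3*k**3 + 8*k**2 + 7*k - 7), so s_k = R(k)·t_k = (-3*k**2 + 4*k + 2)*factorial(k + 2).
Δs = -(3*k**3 + 8*k**2 + 7*k - 7)*factorial(k + 2), as required.
Evaluate s at k=9 and k=1: -8182944000 and 18; difference -8182944018.

Σ = -8182944018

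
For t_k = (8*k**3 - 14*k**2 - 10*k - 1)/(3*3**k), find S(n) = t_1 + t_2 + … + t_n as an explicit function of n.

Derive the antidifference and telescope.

S(n) = 3**(-n - 1)*(4*3**n - 4*n**3 - 11*n**2 - 10*n - 4)

Ratio r(k) = (8*k**3 + 10*k**2 - 14*k - 17)/(3*(8*k**3 - 14*k**2 - 10*k - 1)).
Factor: A=1/3; B=1; C=k**3 - 7*k**2/4 - 5*k/4 - 1/8.
f must satisfy (1/3)·f(k+1) − (1)·f(k) = k**3 - 7*k**2/4 - 5*k/4 - 1/8.
Bound: deg f ≤ 3.
Coefficient equations give f(k) = -3*(4*k**3 - k**2 + 1)/8.
Certificate R = B(k−1)f/C = -3*(4*k**3 - k**2 + 1)/(8*k**3 - 14*k**2 - 10*k - 1) gives s_k = (-4*k**3 + k**2 - 1)/3**k.
Verify: (8*k**3 - 14*k**2 - 10*k - 1)/(3*3**k) matches t_k.
Evaluate: s_(n+1) = 3**(-n - 1)*(-4*n**3 - 11*n**2 - 10*n - 4); subtract s_(1) = -4/3 ⇒ S(n) = 3**(-n - 1)*(4*3**n - 4*n**3 - 11*n**2 - 10*n - 4).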